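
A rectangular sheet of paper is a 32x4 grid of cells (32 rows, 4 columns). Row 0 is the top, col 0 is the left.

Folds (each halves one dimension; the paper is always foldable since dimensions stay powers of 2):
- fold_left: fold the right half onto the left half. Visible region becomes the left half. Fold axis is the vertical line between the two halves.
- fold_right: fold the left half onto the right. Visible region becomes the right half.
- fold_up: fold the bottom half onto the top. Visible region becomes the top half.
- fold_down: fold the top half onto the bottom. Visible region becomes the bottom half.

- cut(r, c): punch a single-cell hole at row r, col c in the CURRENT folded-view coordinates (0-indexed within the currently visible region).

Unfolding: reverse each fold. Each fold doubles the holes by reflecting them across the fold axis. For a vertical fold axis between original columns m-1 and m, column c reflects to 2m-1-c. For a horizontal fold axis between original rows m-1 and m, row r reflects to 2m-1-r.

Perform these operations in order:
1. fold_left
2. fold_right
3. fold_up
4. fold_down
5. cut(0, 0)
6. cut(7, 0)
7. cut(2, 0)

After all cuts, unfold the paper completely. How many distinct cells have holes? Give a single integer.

Op 1 fold_left: fold axis v@2; visible region now rows[0,32) x cols[0,2) = 32x2
Op 2 fold_right: fold axis v@1; visible region now rows[0,32) x cols[1,2) = 32x1
Op 3 fold_up: fold axis h@16; visible region now rows[0,16) x cols[1,2) = 16x1
Op 4 fold_down: fold axis h@8; visible region now rows[8,16) x cols[1,2) = 8x1
Op 5 cut(0, 0): punch at orig (8,1); cuts so far [(8, 1)]; region rows[8,16) x cols[1,2) = 8x1
Op 6 cut(7, 0): punch at orig (15,1); cuts so far [(8, 1), (15, 1)]; region rows[8,16) x cols[1,2) = 8x1
Op 7 cut(2, 0): punch at orig (10,1); cuts so far [(8, 1), (10, 1), (15, 1)]; region rows[8,16) x cols[1,2) = 8x1
Unfold 1 (reflect across h@8): 6 holes -> [(0, 1), (5, 1), (7, 1), (8, 1), (10, 1), (15, 1)]
Unfold 2 (reflect across h@16): 12 holes -> [(0, 1), (5, 1), (7, 1), (8, 1), (10, 1), (15, 1), (16, 1), (21, 1), (23, 1), (24, 1), (26, 1), (31, 1)]
Unfold 3 (reflect across v@1): 24 holes -> [(0, 0), (0, 1), (5, 0), (5, 1), (7, 0), (7, 1), (8, 0), (8, 1), (10, 0), (10, 1), (15, 0), (15, 1), (16, 0), (16, 1), (21, 0), (21, 1), (23, 0), (23, 1), (24, 0), (24, 1), (26, 0), (26, 1), (31, 0), (31, 1)]
Unfold 4 (reflect across v@2): 48 holes -> [(0, 0), (0, 1), (0, 2), (0, 3), (5, 0), (5, 1), (5, 2), (5, 3), (7, 0), (7, 1), (7, 2), (7, 3), (8, 0), (8, 1), (8, 2), (8, 3), (10, 0), (10, 1), (10, 2), (10, 3), (15, 0), (15, 1), (15, 2), (15, 3), (16, 0), (16, 1), (16, 2), (16, 3), (21, 0), (21, 1), (21, 2), (21, 3), (23, 0), (23, 1), (23, 2), (23, 3), (24, 0), (24, 1), (24, 2), (24, 3), (26, 0), (26, 1), (26, 2), (26, 3), (31, 0), (31, 1), (31, 2), (31, 3)]

Answer: 48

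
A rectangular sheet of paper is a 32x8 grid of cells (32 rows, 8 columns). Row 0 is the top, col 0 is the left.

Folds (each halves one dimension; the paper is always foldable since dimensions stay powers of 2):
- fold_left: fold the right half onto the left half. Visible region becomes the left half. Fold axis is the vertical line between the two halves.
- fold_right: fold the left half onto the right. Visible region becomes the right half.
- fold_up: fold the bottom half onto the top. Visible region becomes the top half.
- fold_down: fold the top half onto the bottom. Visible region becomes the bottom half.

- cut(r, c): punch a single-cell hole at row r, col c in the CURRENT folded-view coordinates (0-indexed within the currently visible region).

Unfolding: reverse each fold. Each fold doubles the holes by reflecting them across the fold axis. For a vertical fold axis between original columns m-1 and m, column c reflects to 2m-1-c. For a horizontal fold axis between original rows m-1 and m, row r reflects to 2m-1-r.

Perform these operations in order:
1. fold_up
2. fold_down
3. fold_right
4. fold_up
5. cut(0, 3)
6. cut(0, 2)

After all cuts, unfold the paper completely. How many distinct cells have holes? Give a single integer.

Op 1 fold_up: fold axis h@16; visible region now rows[0,16) x cols[0,8) = 16x8
Op 2 fold_down: fold axis h@8; visible region now rows[8,16) x cols[0,8) = 8x8
Op 3 fold_right: fold axis v@4; visible region now rows[8,16) x cols[4,8) = 8x4
Op 4 fold_up: fold axis h@12; visible region now rows[8,12) x cols[4,8) = 4x4
Op 5 cut(0, 3): punch at orig (8,7); cuts so far [(8, 7)]; region rows[8,12) x cols[4,8) = 4x4
Op 6 cut(0, 2): punch at orig (8,6); cuts so far [(8, 6), (8, 7)]; region rows[8,12) x cols[4,8) = 4x4
Unfold 1 (reflect across h@12): 4 holes -> [(8, 6), (8, 7), (15, 6), (15, 7)]
Unfold 2 (reflect across v@4): 8 holes -> [(8, 0), (8, 1), (8, 6), (8, 7), (15, 0), (15, 1), (15, 6), (15, 7)]
Unfold 3 (reflect across h@8): 16 holes -> [(0, 0), (0, 1), (0, 6), (0, 7), (7, 0), (7, 1), (7, 6), (7, 7), (8, 0), (8, 1), (8, 6), (8, 7), (15, 0), (15, 1), (15, 6), (15, 7)]
Unfold 4 (reflect across h@16): 32 holes -> [(0, 0), (0, 1), (0, 6), (0, 7), (7, 0), (7, 1), (7, 6), (7, 7), (8, 0), (8, 1), (8, 6), (8, 7), (15, 0), (15, 1), (15, 6), (15, 7), (16, 0), (16, 1), (16, 6), (16, 7), (23, 0), (23, 1), (23, 6), (23, 7), (24, 0), (24, 1), (24, 6), (24, 7), (31, 0), (31, 1), (31, 6), (31, 7)]

Answer: 32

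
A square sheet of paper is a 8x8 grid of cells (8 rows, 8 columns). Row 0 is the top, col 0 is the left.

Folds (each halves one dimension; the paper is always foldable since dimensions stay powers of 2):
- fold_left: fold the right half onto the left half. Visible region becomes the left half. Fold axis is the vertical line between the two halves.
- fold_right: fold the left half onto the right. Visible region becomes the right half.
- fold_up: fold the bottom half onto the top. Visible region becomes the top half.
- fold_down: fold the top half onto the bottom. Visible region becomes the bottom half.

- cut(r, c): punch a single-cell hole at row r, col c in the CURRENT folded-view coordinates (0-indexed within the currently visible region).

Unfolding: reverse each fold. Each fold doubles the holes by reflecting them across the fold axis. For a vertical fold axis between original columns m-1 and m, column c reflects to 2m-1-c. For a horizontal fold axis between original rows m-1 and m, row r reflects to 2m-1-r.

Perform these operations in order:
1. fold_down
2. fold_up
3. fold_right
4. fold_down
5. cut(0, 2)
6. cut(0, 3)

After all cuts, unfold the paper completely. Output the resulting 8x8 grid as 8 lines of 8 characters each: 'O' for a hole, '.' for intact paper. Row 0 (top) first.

Op 1 fold_down: fold axis h@4; visible region now rows[4,8) x cols[0,8) = 4x8
Op 2 fold_up: fold axis h@6; visible region now rows[4,6) x cols[0,8) = 2x8
Op 3 fold_right: fold axis v@4; visible region now rows[4,6) x cols[4,8) = 2x4
Op 4 fold_down: fold axis h@5; visible region now rows[5,6) x cols[4,8) = 1x4
Op 5 cut(0, 2): punch at orig (5,6); cuts so far [(5, 6)]; region rows[5,6) x cols[4,8) = 1x4
Op 6 cut(0, 3): punch at orig (5,7); cuts so far [(5, 6), (5, 7)]; region rows[5,6) x cols[4,8) = 1x4
Unfold 1 (reflect across h@5): 4 holes -> [(4, 6), (4, 7), (5, 6), (5, 7)]
Unfold 2 (reflect across v@4): 8 holes -> [(4, 0), (4, 1), (4, 6), (4, 7), (5, 0), (5, 1), (5, 6), (5, 7)]
Unfold 3 (reflect across h@6): 16 holes -> [(4, 0), (4, 1), (4, 6), (4, 7), (5, 0), (5, 1), (5, 6), (5, 7), (6, 0), (6, 1), (6, 6), (6, 7), (7, 0), (7, 1), (7, 6), (7, 7)]
Unfold 4 (reflect across h@4): 32 holes -> [(0, 0), (0, 1), (0, 6), (0, 7), (1, 0), (1, 1), (1, 6), (1, 7), (2, 0), (2, 1), (2, 6), (2, 7), (3, 0), (3, 1), (3, 6), (3, 7), (4, 0), (4, 1), (4, 6), (4, 7), (5, 0), (5, 1), (5, 6), (5, 7), (6, 0), (6, 1), (6, 6), (6, 7), (7, 0), (7, 1), (7, 6), (7, 7)]

Answer: OO....OO
OO....OO
OO....OO
OO....OO
OO....OO
OO....OO
OO....OO
OO....OO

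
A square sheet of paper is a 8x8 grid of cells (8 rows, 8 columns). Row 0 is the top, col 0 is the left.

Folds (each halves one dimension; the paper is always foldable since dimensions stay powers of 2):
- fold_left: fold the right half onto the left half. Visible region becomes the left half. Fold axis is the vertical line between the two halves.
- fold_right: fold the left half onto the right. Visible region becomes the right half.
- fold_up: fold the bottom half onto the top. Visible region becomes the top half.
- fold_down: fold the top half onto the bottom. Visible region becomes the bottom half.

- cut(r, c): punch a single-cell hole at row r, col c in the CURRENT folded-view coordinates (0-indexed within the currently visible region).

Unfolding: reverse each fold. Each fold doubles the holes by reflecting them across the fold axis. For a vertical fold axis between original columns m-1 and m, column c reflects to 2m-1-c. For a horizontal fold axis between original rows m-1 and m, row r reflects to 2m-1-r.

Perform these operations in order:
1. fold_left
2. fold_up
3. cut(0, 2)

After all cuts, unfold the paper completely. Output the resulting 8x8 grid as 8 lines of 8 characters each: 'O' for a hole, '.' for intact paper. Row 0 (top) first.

Op 1 fold_left: fold axis v@4; visible region now rows[0,8) x cols[0,4) = 8x4
Op 2 fold_up: fold axis h@4; visible region now rows[0,4) x cols[0,4) = 4x4
Op 3 cut(0, 2): punch at orig (0,2); cuts so far [(0, 2)]; region rows[0,4) x cols[0,4) = 4x4
Unfold 1 (reflect across h@4): 2 holes -> [(0, 2), (7, 2)]
Unfold 2 (reflect across v@4): 4 holes -> [(0, 2), (0, 5), (7, 2), (7, 5)]

Answer: ..O..O..
........
........
........
........
........
........
..O..O..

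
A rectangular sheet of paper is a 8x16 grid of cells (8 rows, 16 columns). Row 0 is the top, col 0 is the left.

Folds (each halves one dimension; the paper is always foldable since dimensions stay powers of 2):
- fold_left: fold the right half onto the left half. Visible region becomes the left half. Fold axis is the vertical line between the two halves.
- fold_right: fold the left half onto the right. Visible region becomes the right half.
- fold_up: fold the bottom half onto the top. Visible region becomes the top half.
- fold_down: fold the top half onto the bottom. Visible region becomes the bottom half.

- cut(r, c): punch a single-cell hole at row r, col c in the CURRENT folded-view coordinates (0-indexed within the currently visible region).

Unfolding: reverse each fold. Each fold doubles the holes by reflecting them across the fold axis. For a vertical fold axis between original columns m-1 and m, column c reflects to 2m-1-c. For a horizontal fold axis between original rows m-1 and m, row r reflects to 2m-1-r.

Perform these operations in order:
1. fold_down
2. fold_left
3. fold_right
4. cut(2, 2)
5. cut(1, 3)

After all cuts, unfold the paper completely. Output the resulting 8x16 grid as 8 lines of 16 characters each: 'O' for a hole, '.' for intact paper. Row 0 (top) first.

Answer: ................
.O....O..O....O.
O......OO......O
................
................
O......OO......O
.O....O..O....O.
................

Derivation:
Op 1 fold_down: fold axis h@4; visible region now rows[4,8) x cols[0,16) = 4x16
Op 2 fold_left: fold axis v@8; visible region now rows[4,8) x cols[0,8) = 4x8
Op 3 fold_right: fold axis v@4; visible region now rows[4,8) x cols[4,8) = 4x4
Op 4 cut(2, 2): punch at orig (6,6); cuts so far [(6, 6)]; region rows[4,8) x cols[4,8) = 4x4
Op 5 cut(1, 3): punch at orig (5,7); cuts so far [(5, 7), (6, 6)]; region rows[4,8) x cols[4,8) = 4x4
Unfold 1 (reflect across v@4): 4 holes -> [(5, 0), (5, 7), (6, 1), (6, 6)]
Unfold 2 (reflect across v@8): 8 holes -> [(5, 0), (5, 7), (5, 8), (5, 15), (6, 1), (6, 6), (6, 9), (6, 14)]
Unfold 3 (reflect across h@4): 16 holes -> [(1, 1), (1, 6), (1, 9), (1, 14), (2, 0), (2, 7), (2, 8), (2, 15), (5, 0), (5, 7), (5, 8), (5, 15), (6, 1), (6, 6), (6, 9), (6, 14)]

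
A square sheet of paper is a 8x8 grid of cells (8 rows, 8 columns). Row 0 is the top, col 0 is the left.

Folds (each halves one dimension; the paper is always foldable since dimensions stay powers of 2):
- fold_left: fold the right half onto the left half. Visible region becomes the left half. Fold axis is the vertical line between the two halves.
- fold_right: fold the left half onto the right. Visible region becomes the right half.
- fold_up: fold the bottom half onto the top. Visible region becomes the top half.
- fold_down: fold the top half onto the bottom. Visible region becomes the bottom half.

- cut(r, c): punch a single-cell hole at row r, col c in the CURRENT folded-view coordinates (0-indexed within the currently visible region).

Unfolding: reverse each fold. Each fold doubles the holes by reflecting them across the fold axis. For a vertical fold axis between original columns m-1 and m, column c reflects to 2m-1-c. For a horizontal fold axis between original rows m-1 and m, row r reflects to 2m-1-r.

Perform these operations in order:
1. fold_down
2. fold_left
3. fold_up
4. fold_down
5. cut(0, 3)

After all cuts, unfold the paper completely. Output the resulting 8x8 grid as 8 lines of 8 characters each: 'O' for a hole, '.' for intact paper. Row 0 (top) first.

Op 1 fold_down: fold axis h@4; visible region now rows[4,8) x cols[0,8) = 4x8
Op 2 fold_left: fold axis v@4; visible region now rows[4,8) x cols[0,4) = 4x4
Op 3 fold_up: fold axis h@6; visible region now rows[4,6) x cols[0,4) = 2x4
Op 4 fold_down: fold axis h@5; visible region now rows[5,6) x cols[0,4) = 1x4
Op 5 cut(0, 3): punch at orig (5,3); cuts so far [(5, 3)]; region rows[5,6) x cols[0,4) = 1x4
Unfold 1 (reflect across h@5): 2 holes -> [(4, 3), (5, 3)]
Unfold 2 (reflect across h@6): 4 holes -> [(4, 3), (5, 3), (6, 3), (7, 3)]
Unfold 3 (reflect across v@4): 8 holes -> [(4, 3), (4, 4), (5, 3), (5, 4), (6, 3), (6, 4), (7, 3), (7, 4)]
Unfold 4 (reflect across h@4): 16 holes -> [(0, 3), (0, 4), (1, 3), (1, 4), (2, 3), (2, 4), (3, 3), (3, 4), (4, 3), (4, 4), (5, 3), (5, 4), (6, 3), (6, 4), (7, 3), (7, 4)]

Answer: ...OO...
...OO...
...OO...
...OO...
...OO...
...OO...
...OO...
...OO...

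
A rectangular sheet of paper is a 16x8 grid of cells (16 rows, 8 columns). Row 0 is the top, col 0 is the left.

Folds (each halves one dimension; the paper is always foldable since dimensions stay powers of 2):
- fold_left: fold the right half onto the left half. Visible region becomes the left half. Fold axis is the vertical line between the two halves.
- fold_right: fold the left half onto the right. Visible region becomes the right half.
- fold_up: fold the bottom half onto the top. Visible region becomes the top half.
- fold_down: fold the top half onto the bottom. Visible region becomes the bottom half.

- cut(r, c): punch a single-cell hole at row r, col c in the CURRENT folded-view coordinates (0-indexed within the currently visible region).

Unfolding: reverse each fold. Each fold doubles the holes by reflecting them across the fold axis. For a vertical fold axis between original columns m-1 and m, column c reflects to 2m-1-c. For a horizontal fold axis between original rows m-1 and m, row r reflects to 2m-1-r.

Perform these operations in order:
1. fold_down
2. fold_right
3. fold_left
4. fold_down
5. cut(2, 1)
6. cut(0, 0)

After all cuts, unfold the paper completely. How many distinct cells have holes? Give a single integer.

Op 1 fold_down: fold axis h@8; visible region now rows[8,16) x cols[0,8) = 8x8
Op 2 fold_right: fold axis v@4; visible region now rows[8,16) x cols[4,8) = 8x4
Op 3 fold_left: fold axis v@6; visible region now rows[8,16) x cols[4,6) = 8x2
Op 4 fold_down: fold axis h@12; visible region now rows[12,16) x cols[4,6) = 4x2
Op 5 cut(2, 1): punch at orig (14,5); cuts so far [(14, 5)]; region rows[12,16) x cols[4,6) = 4x2
Op 6 cut(0, 0): punch at orig (12,4); cuts so far [(12, 4), (14, 5)]; region rows[12,16) x cols[4,6) = 4x2
Unfold 1 (reflect across h@12): 4 holes -> [(9, 5), (11, 4), (12, 4), (14, 5)]
Unfold 2 (reflect across v@6): 8 holes -> [(9, 5), (9, 6), (11, 4), (11, 7), (12, 4), (12, 7), (14, 5), (14, 6)]
Unfold 3 (reflect across v@4): 16 holes -> [(9, 1), (9, 2), (9, 5), (9, 6), (11, 0), (11, 3), (11, 4), (11, 7), (12, 0), (12, 3), (12, 4), (12, 7), (14, 1), (14, 2), (14, 5), (14, 6)]
Unfold 4 (reflect across h@8): 32 holes -> [(1, 1), (1, 2), (1, 5), (1, 6), (3, 0), (3, 3), (3, 4), (3, 7), (4, 0), (4, 3), (4, 4), (4, 7), (6, 1), (6, 2), (6, 5), (6, 6), (9, 1), (9, 2), (9, 5), (9, 6), (11, 0), (11, 3), (11, 4), (11, 7), (12, 0), (12, 3), (12, 4), (12, 7), (14, 1), (14, 2), (14, 5), (14, 6)]

Answer: 32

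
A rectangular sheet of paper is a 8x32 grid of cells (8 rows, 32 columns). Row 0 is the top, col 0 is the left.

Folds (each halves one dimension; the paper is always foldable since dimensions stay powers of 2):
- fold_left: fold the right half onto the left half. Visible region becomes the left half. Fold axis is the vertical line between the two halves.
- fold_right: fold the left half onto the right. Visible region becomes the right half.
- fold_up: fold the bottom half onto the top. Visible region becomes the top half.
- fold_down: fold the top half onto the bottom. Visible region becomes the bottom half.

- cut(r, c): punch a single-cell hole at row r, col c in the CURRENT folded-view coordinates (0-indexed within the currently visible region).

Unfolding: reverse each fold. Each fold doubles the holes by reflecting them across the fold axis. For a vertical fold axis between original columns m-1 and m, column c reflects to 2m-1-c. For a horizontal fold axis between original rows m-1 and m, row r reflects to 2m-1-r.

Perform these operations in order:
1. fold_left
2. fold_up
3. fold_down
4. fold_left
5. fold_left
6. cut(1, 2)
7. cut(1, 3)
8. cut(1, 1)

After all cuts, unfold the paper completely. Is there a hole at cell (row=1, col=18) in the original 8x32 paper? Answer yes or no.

Answer: no

Derivation:
Op 1 fold_left: fold axis v@16; visible region now rows[0,8) x cols[0,16) = 8x16
Op 2 fold_up: fold axis h@4; visible region now rows[0,4) x cols[0,16) = 4x16
Op 3 fold_down: fold axis h@2; visible region now rows[2,4) x cols[0,16) = 2x16
Op 4 fold_left: fold axis v@8; visible region now rows[2,4) x cols[0,8) = 2x8
Op 5 fold_left: fold axis v@4; visible region now rows[2,4) x cols[0,4) = 2x4
Op 6 cut(1, 2): punch at orig (3,2); cuts so far [(3, 2)]; region rows[2,4) x cols[0,4) = 2x4
Op 7 cut(1, 3): punch at orig (3,3); cuts so far [(3, 2), (3, 3)]; region rows[2,4) x cols[0,4) = 2x4
Op 8 cut(1, 1): punch at orig (3,1); cuts so far [(3, 1), (3, 2), (3, 3)]; region rows[2,4) x cols[0,4) = 2x4
Unfold 1 (reflect across v@4): 6 holes -> [(3, 1), (3, 2), (3, 3), (3, 4), (3, 5), (3, 6)]
Unfold 2 (reflect across v@8): 12 holes -> [(3, 1), (3, 2), (3, 3), (3, 4), (3, 5), (3, 6), (3, 9), (3, 10), (3, 11), (3, 12), (3, 13), (3, 14)]
Unfold 3 (reflect across h@2): 24 holes -> [(0, 1), (0, 2), (0, 3), (0, 4), (0, 5), (0, 6), (0, 9), (0, 10), (0, 11), (0, 12), (0, 13), (0, 14), (3, 1), (3, 2), (3, 3), (3, 4), (3, 5), (3, 6), (3, 9), (3, 10), (3, 11), (3, 12), (3, 13), (3, 14)]
Unfold 4 (reflect across h@4): 48 holes -> [(0, 1), (0, 2), (0, 3), (0, 4), (0, 5), (0, 6), (0, 9), (0, 10), (0, 11), (0, 12), (0, 13), (0, 14), (3, 1), (3, 2), (3, 3), (3, 4), (3, 5), (3, 6), (3, 9), (3, 10), (3, 11), (3, 12), (3, 13), (3, 14), (4, 1), (4, 2), (4, 3), (4, 4), (4, 5), (4, 6), (4, 9), (4, 10), (4, 11), (4, 12), (4, 13), (4, 14), (7, 1), (7, 2), (7, 3), (7, 4), (7, 5), (7, 6), (7, 9), (7, 10), (7, 11), (7, 12), (7, 13), (7, 14)]
Unfold 5 (reflect across v@16): 96 holes -> [(0, 1), (0, 2), (0, 3), (0, 4), (0, 5), (0, 6), (0, 9), (0, 10), (0, 11), (0, 12), (0, 13), (0, 14), (0, 17), (0, 18), (0, 19), (0, 20), (0, 21), (0, 22), (0, 25), (0, 26), (0, 27), (0, 28), (0, 29), (0, 30), (3, 1), (3, 2), (3, 3), (3, 4), (3, 5), (3, 6), (3, 9), (3, 10), (3, 11), (3, 12), (3, 13), (3, 14), (3, 17), (3, 18), (3, 19), (3, 20), (3, 21), (3, 22), (3, 25), (3, 26), (3, 27), (3, 28), (3, 29), (3, 30), (4, 1), (4, 2), (4, 3), (4, 4), (4, 5), (4, 6), (4, 9), (4, 10), (4, 11), (4, 12), (4, 13), (4, 14), (4, 17), (4, 18), (4, 19), (4, 20), (4, 21), (4, 22), (4, 25), (4, 26), (4, 27), (4, 28), (4, 29), (4, 30), (7, 1), (7, 2), (7, 3), (7, 4), (7, 5), (7, 6), (7, 9), (7, 10), (7, 11), (7, 12), (7, 13), (7, 14), (7, 17), (7, 18), (7, 19), (7, 20), (7, 21), (7, 22), (7, 25), (7, 26), (7, 27), (7, 28), (7, 29), (7, 30)]
Holes: [(0, 1), (0, 2), (0, 3), (0, 4), (0, 5), (0, 6), (0, 9), (0, 10), (0, 11), (0, 12), (0, 13), (0, 14), (0, 17), (0, 18), (0, 19), (0, 20), (0, 21), (0, 22), (0, 25), (0, 26), (0, 27), (0, 28), (0, 29), (0, 30), (3, 1), (3, 2), (3, 3), (3, 4), (3, 5), (3, 6), (3, 9), (3, 10), (3, 11), (3, 12), (3, 13), (3, 14), (3, 17), (3, 18), (3, 19), (3, 20), (3, 21), (3, 22), (3, 25), (3, 26), (3, 27), (3, 28), (3, 29), (3, 30), (4, 1), (4, 2), (4, 3), (4, 4), (4, 5), (4, 6), (4, 9), (4, 10), (4, 11), (4, 12), (4, 13), (4, 14), (4, 17), (4, 18), (4, 19), (4, 20), (4, 21), (4, 22), (4, 25), (4, 26), (4, 27), (4, 28), (4, 29), (4, 30), (7, 1), (7, 2), (7, 3), (7, 4), (7, 5), (7, 6), (7, 9), (7, 10), (7, 11), (7, 12), (7, 13), (7, 14), (7, 17), (7, 18), (7, 19), (7, 20), (7, 21), (7, 22), (7, 25), (7, 26), (7, 27), (7, 28), (7, 29), (7, 30)]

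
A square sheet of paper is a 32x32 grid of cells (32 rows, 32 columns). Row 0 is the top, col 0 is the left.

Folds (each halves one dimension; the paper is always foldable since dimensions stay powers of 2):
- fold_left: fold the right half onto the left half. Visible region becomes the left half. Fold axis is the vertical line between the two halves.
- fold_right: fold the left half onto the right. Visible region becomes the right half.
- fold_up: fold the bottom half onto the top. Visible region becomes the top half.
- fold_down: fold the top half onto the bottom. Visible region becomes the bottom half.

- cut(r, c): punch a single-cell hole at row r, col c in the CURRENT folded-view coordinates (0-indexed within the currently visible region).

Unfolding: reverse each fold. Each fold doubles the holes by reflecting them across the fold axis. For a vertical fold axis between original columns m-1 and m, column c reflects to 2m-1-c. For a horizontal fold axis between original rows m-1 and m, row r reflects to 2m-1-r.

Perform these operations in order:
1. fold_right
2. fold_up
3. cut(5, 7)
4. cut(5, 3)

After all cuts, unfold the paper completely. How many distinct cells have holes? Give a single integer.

Op 1 fold_right: fold axis v@16; visible region now rows[0,32) x cols[16,32) = 32x16
Op 2 fold_up: fold axis h@16; visible region now rows[0,16) x cols[16,32) = 16x16
Op 3 cut(5, 7): punch at orig (5,23); cuts so far [(5, 23)]; region rows[0,16) x cols[16,32) = 16x16
Op 4 cut(5, 3): punch at orig (5,19); cuts so far [(5, 19), (5, 23)]; region rows[0,16) x cols[16,32) = 16x16
Unfold 1 (reflect across h@16): 4 holes -> [(5, 19), (5, 23), (26, 19), (26, 23)]
Unfold 2 (reflect across v@16): 8 holes -> [(5, 8), (5, 12), (5, 19), (5, 23), (26, 8), (26, 12), (26, 19), (26, 23)]

Answer: 8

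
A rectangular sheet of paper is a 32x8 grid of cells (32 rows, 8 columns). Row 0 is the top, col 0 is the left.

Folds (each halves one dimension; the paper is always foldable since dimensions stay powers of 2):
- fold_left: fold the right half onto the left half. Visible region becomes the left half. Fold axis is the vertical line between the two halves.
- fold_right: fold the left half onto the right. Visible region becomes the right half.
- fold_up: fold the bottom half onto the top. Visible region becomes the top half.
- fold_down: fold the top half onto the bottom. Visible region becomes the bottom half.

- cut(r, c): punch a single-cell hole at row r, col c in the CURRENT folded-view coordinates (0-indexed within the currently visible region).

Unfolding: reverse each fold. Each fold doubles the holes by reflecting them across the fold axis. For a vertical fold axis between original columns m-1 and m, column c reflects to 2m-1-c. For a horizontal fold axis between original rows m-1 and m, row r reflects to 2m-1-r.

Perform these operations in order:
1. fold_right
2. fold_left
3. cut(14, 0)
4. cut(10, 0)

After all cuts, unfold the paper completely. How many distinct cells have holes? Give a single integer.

Op 1 fold_right: fold axis v@4; visible region now rows[0,32) x cols[4,8) = 32x4
Op 2 fold_left: fold axis v@6; visible region now rows[0,32) x cols[4,6) = 32x2
Op 3 cut(14, 0): punch at orig (14,4); cuts so far [(14, 4)]; region rows[0,32) x cols[4,6) = 32x2
Op 4 cut(10, 0): punch at orig (10,4); cuts so far [(10, 4), (14, 4)]; region rows[0,32) x cols[4,6) = 32x2
Unfold 1 (reflect across v@6): 4 holes -> [(10, 4), (10, 7), (14, 4), (14, 7)]
Unfold 2 (reflect across v@4): 8 holes -> [(10, 0), (10, 3), (10, 4), (10, 7), (14, 0), (14, 3), (14, 4), (14, 7)]

Answer: 8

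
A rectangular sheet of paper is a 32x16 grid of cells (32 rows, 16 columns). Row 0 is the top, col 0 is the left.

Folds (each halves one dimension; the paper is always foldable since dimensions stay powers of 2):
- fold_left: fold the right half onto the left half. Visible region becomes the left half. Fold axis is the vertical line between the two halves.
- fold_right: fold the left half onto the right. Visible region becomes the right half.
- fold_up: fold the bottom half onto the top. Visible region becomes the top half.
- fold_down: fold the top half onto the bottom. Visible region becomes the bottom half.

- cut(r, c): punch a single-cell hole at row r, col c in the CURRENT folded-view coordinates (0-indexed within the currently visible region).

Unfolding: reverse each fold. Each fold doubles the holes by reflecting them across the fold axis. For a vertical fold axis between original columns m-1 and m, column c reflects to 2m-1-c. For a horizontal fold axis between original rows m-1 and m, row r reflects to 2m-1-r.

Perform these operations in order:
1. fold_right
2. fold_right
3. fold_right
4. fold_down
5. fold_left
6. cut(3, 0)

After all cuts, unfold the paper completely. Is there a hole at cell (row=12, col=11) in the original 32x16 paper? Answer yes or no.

Op 1 fold_right: fold axis v@8; visible region now rows[0,32) x cols[8,16) = 32x8
Op 2 fold_right: fold axis v@12; visible region now rows[0,32) x cols[12,16) = 32x4
Op 3 fold_right: fold axis v@14; visible region now rows[0,32) x cols[14,16) = 32x2
Op 4 fold_down: fold axis h@16; visible region now rows[16,32) x cols[14,16) = 16x2
Op 5 fold_left: fold axis v@15; visible region now rows[16,32) x cols[14,15) = 16x1
Op 6 cut(3, 0): punch at orig (19,14); cuts so far [(19, 14)]; region rows[16,32) x cols[14,15) = 16x1
Unfold 1 (reflect across v@15): 2 holes -> [(19, 14), (19, 15)]
Unfold 2 (reflect across h@16): 4 holes -> [(12, 14), (12, 15), (19, 14), (19, 15)]
Unfold 3 (reflect across v@14): 8 holes -> [(12, 12), (12, 13), (12, 14), (12, 15), (19, 12), (19, 13), (19, 14), (19, 15)]
Unfold 4 (reflect across v@12): 16 holes -> [(12, 8), (12, 9), (12, 10), (12, 11), (12, 12), (12, 13), (12, 14), (12, 15), (19, 8), (19, 9), (19, 10), (19, 11), (19, 12), (19, 13), (19, 14), (19, 15)]
Unfold 5 (reflect across v@8): 32 holes -> [(12, 0), (12, 1), (12, 2), (12, 3), (12, 4), (12, 5), (12, 6), (12, 7), (12, 8), (12, 9), (12, 10), (12, 11), (12, 12), (12, 13), (12, 14), (12, 15), (19, 0), (19, 1), (19, 2), (19, 3), (19, 4), (19, 5), (19, 6), (19, 7), (19, 8), (19, 9), (19, 10), (19, 11), (19, 12), (19, 13), (19, 14), (19, 15)]
Holes: [(12, 0), (12, 1), (12, 2), (12, 3), (12, 4), (12, 5), (12, 6), (12, 7), (12, 8), (12, 9), (12, 10), (12, 11), (12, 12), (12, 13), (12, 14), (12, 15), (19, 0), (19, 1), (19, 2), (19, 3), (19, 4), (19, 5), (19, 6), (19, 7), (19, 8), (19, 9), (19, 10), (19, 11), (19, 12), (19, 13), (19, 14), (19, 15)]

Answer: yes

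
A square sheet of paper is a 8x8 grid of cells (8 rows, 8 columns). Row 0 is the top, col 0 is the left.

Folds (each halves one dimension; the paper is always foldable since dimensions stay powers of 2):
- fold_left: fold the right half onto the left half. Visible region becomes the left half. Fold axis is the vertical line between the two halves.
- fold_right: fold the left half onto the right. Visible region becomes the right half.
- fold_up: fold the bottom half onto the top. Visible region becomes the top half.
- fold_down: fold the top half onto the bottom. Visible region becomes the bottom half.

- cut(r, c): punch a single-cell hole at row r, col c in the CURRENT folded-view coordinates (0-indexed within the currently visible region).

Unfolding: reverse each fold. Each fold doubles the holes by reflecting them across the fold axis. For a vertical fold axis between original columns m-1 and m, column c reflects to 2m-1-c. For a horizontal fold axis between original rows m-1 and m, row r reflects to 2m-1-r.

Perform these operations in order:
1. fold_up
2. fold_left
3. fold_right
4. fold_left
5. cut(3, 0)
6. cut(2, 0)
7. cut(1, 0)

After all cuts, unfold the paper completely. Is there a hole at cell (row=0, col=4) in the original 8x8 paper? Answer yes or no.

Answer: no

Derivation:
Op 1 fold_up: fold axis h@4; visible region now rows[0,4) x cols[0,8) = 4x8
Op 2 fold_left: fold axis v@4; visible region now rows[0,4) x cols[0,4) = 4x4
Op 3 fold_right: fold axis v@2; visible region now rows[0,4) x cols[2,4) = 4x2
Op 4 fold_left: fold axis v@3; visible region now rows[0,4) x cols[2,3) = 4x1
Op 5 cut(3, 0): punch at orig (3,2); cuts so far [(3, 2)]; region rows[0,4) x cols[2,3) = 4x1
Op 6 cut(2, 0): punch at orig (2,2); cuts so far [(2, 2), (3, 2)]; region rows[0,4) x cols[2,3) = 4x1
Op 7 cut(1, 0): punch at orig (1,2); cuts so far [(1, 2), (2, 2), (3, 2)]; region rows[0,4) x cols[2,3) = 4x1
Unfold 1 (reflect across v@3): 6 holes -> [(1, 2), (1, 3), (2, 2), (2, 3), (3, 2), (3, 3)]
Unfold 2 (reflect across v@2): 12 holes -> [(1, 0), (1, 1), (1, 2), (1, 3), (2, 0), (2, 1), (2, 2), (2, 3), (3, 0), (3, 1), (3, 2), (3, 3)]
Unfold 3 (reflect across v@4): 24 holes -> [(1, 0), (1, 1), (1, 2), (1, 3), (1, 4), (1, 5), (1, 6), (1, 7), (2, 0), (2, 1), (2, 2), (2, 3), (2, 4), (2, 5), (2, 6), (2, 7), (3, 0), (3, 1), (3, 2), (3, 3), (3, 4), (3, 5), (3, 6), (3, 7)]
Unfold 4 (reflect across h@4): 48 holes -> [(1, 0), (1, 1), (1, 2), (1, 3), (1, 4), (1, 5), (1, 6), (1, 7), (2, 0), (2, 1), (2, 2), (2, 3), (2, 4), (2, 5), (2, 6), (2, 7), (3, 0), (3, 1), (3, 2), (3, 3), (3, 4), (3, 5), (3, 6), (3, 7), (4, 0), (4, 1), (4, 2), (4, 3), (4, 4), (4, 5), (4, 6), (4, 7), (5, 0), (5, 1), (5, 2), (5, 3), (5, 4), (5, 5), (5, 6), (5, 7), (6, 0), (6, 1), (6, 2), (6, 3), (6, 4), (6, 5), (6, 6), (6, 7)]
Holes: [(1, 0), (1, 1), (1, 2), (1, 3), (1, 4), (1, 5), (1, 6), (1, 7), (2, 0), (2, 1), (2, 2), (2, 3), (2, 4), (2, 5), (2, 6), (2, 7), (3, 0), (3, 1), (3, 2), (3, 3), (3, 4), (3, 5), (3, 6), (3, 7), (4, 0), (4, 1), (4, 2), (4, 3), (4, 4), (4, 5), (4, 6), (4, 7), (5, 0), (5, 1), (5, 2), (5, 3), (5, 4), (5, 5), (5, 6), (5, 7), (6, 0), (6, 1), (6, 2), (6, 3), (6, 4), (6, 5), (6, 6), (6, 7)]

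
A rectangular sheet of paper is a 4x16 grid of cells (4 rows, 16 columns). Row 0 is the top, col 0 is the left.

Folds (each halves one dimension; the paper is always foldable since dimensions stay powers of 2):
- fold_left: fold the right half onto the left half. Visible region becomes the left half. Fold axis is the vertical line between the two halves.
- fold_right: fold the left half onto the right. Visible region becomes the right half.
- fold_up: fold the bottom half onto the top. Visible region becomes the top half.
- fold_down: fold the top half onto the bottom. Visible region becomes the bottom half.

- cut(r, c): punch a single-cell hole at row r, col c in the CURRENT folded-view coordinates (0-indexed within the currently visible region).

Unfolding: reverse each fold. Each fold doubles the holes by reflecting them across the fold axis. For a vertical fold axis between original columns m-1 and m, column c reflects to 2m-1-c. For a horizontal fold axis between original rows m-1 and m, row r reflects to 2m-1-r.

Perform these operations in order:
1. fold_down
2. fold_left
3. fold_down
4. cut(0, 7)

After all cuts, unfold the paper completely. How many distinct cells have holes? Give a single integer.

Answer: 8

Derivation:
Op 1 fold_down: fold axis h@2; visible region now rows[2,4) x cols[0,16) = 2x16
Op 2 fold_left: fold axis v@8; visible region now rows[2,4) x cols[0,8) = 2x8
Op 3 fold_down: fold axis h@3; visible region now rows[3,4) x cols[0,8) = 1x8
Op 4 cut(0, 7): punch at orig (3,7); cuts so far [(3, 7)]; region rows[3,4) x cols[0,8) = 1x8
Unfold 1 (reflect across h@3): 2 holes -> [(2, 7), (3, 7)]
Unfold 2 (reflect across v@8): 4 holes -> [(2, 7), (2, 8), (3, 7), (3, 8)]
Unfold 3 (reflect across h@2): 8 holes -> [(0, 7), (0, 8), (1, 7), (1, 8), (2, 7), (2, 8), (3, 7), (3, 8)]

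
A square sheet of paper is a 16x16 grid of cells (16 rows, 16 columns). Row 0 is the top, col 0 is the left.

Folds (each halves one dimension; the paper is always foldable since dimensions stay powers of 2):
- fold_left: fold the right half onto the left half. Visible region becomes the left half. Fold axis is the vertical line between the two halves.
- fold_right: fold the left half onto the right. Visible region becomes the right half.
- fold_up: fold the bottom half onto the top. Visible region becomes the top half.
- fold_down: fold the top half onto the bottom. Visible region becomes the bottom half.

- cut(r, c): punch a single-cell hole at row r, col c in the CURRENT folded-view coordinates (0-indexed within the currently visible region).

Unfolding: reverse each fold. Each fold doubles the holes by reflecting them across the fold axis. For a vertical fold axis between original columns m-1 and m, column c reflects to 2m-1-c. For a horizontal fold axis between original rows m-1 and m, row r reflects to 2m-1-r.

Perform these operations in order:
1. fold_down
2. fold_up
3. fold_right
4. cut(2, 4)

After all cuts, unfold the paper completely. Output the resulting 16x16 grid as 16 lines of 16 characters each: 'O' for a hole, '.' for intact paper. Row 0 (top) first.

Answer: ................
................
...O........O...
................
................
...O........O...
................
................
................
................
...O........O...
................
................
...O........O...
................
................

Derivation:
Op 1 fold_down: fold axis h@8; visible region now rows[8,16) x cols[0,16) = 8x16
Op 2 fold_up: fold axis h@12; visible region now rows[8,12) x cols[0,16) = 4x16
Op 3 fold_right: fold axis v@8; visible region now rows[8,12) x cols[8,16) = 4x8
Op 4 cut(2, 4): punch at orig (10,12); cuts so far [(10, 12)]; region rows[8,12) x cols[8,16) = 4x8
Unfold 1 (reflect across v@8): 2 holes -> [(10, 3), (10, 12)]
Unfold 2 (reflect across h@12): 4 holes -> [(10, 3), (10, 12), (13, 3), (13, 12)]
Unfold 3 (reflect across h@8): 8 holes -> [(2, 3), (2, 12), (5, 3), (5, 12), (10, 3), (10, 12), (13, 3), (13, 12)]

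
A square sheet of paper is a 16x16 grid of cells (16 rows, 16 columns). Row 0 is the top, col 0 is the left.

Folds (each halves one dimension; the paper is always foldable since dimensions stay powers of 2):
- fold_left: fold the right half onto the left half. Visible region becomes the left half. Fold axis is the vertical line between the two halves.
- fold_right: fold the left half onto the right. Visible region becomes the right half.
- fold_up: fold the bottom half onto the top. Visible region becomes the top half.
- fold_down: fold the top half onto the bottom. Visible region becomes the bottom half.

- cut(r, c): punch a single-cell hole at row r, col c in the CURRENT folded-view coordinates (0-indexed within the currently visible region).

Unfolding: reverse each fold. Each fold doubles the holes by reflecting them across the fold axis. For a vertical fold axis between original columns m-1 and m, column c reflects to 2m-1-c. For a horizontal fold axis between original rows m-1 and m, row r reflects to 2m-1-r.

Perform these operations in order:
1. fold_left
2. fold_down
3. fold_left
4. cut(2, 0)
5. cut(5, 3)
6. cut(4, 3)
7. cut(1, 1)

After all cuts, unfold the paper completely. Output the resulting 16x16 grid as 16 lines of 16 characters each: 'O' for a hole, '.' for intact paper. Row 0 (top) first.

Op 1 fold_left: fold axis v@8; visible region now rows[0,16) x cols[0,8) = 16x8
Op 2 fold_down: fold axis h@8; visible region now rows[8,16) x cols[0,8) = 8x8
Op 3 fold_left: fold axis v@4; visible region now rows[8,16) x cols[0,4) = 8x4
Op 4 cut(2, 0): punch at orig (10,0); cuts so far [(10, 0)]; region rows[8,16) x cols[0,4) = 8x4
Op 5 cut(5, 3): punch at orig (13,3); cuts so far [(10, 0), (13, 3)]; region rows[8,16) x cols[0,4) = 8x4
Op 6 cut(4, 3): punch at orig (12,3); cuts so far [(10, 0), (12, 3), (13, 3)]; region rows[8,16) x cols[0,4) = 8x4
Op 7 cut(1, 1): punch at orig (9,1); cuts so far [(9, 1), (10, 0), (12, 3), (13, 3)]; region rows[8,16) x cols[0,4) = 8x4
Unfold 1 (reflect across v@4): 8 holes -> [(9, 1), (9, 6), (10, 0), (10, 7), (12, 3), (12, 4), (13, 3), (13, 4)]
Unfold 2 (reflect across h@8): 16 holes -> [(2, 3), (2, 4), (3, 3), (3, 4), (5, 0), (5, 7), (6, 1), (6, 6), (9, 1), (9, 6), (10, 0), (10, 7), (12, 3), (12, 4), (13, 3), (13, 4)]
Unfold 3 (reflect across v@8): 32 holes -> [(2, 3), (2, 4), (2, 11), (2, 12), (3, 3), (3, 4), (3, 11), (3, 12), (5, 0), (5, 7), (5, 8), (5, 15), (6, 1), (6, 6), (6, 9), (6, 14), (9, 1), (9, 6), (9, 9), (9, 14), (10, 0), (10, 7), (10, 8), (10, 15), (12, 3), (12, 4), (12, 11), (12, 12), (13, 3), (13, 4), (13, 11), (13, 12)]

Answer: ................
................
...OO......OO...
...OO......OO...
................
O......OO......O
.O....O..O....O.
................
................
.O....O..O....O.
O......OO......O
................
...OO......OO...
...OO......OO...
................
................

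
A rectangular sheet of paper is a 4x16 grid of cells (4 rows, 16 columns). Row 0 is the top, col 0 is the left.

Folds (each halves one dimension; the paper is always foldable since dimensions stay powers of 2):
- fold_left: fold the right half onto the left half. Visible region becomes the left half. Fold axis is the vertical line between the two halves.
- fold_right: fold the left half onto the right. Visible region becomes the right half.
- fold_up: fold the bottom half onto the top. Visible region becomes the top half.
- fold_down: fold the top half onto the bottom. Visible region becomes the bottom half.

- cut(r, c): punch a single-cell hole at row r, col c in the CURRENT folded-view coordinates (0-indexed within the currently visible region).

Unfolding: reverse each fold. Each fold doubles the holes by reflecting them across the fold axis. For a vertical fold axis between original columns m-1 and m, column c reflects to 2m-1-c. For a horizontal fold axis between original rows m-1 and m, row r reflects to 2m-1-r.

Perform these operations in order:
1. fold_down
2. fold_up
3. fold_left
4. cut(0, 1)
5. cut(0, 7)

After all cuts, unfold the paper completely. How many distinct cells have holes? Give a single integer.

Answer: 16

Derivation:
Op 1 fold_down: fold axis h@2; visible region now rows[2,4) x cols[0,16) = 2x16
Op 2 fold_up: fold axis h@3; visible region now rows[2,3) x cols[0,16) = 1x16
Op 3 fold_left: fold axis v@8; visible region now rows[2,3) x cols[0,8) = 1x8
Op 4 cut(0, 1): punch at orig (2,1); cuts so far [(2, 1)]; region rows[2,3) x cols[0,8) = 1x8
Op 5 cut(0, 7): punch at orig (2,7); cuts so far [(2, 1), (2, 7)]; region rows[2,3) x cols[0,8) = 1x8
Unfold 1 (reflect across v@8): 4 holes -> [(2, 1), (2, 7), (2, 8), (2, 14)]
Unfold 2 (reflect across h@3): 8 holes -> [(2, 1), (2, 7), (2, 8), (2, 14), (3, 1), (3, 7), (3, 8), (3, 14)]
Unfold 3 (reflect across h@2): 16 holes -> [(0, 1), (0, 7), (0, 8), (0, 14), (1, 1), (1, 7), (1, 8), (1, 14), (2, 1), (2, 7), (2, 8), (2, 14), (3, 1), (3, 7), (3, 8), (3, 14)]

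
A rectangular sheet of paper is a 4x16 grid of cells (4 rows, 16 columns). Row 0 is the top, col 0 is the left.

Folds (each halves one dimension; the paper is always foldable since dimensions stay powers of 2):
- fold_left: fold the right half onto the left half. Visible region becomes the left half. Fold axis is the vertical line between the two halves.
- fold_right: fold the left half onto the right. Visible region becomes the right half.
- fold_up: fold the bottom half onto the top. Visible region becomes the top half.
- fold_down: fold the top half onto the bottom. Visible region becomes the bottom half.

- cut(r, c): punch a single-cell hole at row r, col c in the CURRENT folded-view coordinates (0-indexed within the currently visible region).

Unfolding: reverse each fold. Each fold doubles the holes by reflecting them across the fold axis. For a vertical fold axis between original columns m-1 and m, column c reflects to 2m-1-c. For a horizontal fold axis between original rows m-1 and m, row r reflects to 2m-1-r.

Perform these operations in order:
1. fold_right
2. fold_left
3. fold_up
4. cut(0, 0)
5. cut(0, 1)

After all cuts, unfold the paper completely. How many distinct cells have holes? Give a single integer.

Op 1 fold_right: fold axis v@8; visible region now rows[0,4) x cols[8,16) = 4x8
Op 2 fold_left: fold axis v@12; visible region now rows[0,4) x cols[8,12) = 4x4
Op 3 fold_up: fold axis h@2; visible region now rows[0,2) x cols[8,12) = 2x4
Op 4 cut(0, 0): punch at orig (0,8); cuts so far [(0, 8)]; region rows[0,2) x cols[8,12) = 2x4
Op 5 cut(0, 1): punch at orig (0,9); cuts so far [(0, 8), (0, 9)]; region rows[0,2) x cols[8,12) = 2x4
Unfold 1 (reflect across h@2): 4 holes -> [(0, 8), (0, 9), (3, 8), (3, 9)]
Unfold 2 (reflect across v@12): 8 holes -> [(0, 8), (0, 9), (0, 14), (0, 15), (3, 8), (3, 9), (3, 14), (3, 15)]
Unfold 3 (reflect across v@8): 16 holes -> [(0, 0), (0, 1), (0, 6), (0, 7), (0, 8), (0, 9), (0, 14), (0, 15), (3, 0), (3, 1), (3, 6), (3, 7), (3, 8), (3, 9), (3, 14), (3, 15)]

Answer: 16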